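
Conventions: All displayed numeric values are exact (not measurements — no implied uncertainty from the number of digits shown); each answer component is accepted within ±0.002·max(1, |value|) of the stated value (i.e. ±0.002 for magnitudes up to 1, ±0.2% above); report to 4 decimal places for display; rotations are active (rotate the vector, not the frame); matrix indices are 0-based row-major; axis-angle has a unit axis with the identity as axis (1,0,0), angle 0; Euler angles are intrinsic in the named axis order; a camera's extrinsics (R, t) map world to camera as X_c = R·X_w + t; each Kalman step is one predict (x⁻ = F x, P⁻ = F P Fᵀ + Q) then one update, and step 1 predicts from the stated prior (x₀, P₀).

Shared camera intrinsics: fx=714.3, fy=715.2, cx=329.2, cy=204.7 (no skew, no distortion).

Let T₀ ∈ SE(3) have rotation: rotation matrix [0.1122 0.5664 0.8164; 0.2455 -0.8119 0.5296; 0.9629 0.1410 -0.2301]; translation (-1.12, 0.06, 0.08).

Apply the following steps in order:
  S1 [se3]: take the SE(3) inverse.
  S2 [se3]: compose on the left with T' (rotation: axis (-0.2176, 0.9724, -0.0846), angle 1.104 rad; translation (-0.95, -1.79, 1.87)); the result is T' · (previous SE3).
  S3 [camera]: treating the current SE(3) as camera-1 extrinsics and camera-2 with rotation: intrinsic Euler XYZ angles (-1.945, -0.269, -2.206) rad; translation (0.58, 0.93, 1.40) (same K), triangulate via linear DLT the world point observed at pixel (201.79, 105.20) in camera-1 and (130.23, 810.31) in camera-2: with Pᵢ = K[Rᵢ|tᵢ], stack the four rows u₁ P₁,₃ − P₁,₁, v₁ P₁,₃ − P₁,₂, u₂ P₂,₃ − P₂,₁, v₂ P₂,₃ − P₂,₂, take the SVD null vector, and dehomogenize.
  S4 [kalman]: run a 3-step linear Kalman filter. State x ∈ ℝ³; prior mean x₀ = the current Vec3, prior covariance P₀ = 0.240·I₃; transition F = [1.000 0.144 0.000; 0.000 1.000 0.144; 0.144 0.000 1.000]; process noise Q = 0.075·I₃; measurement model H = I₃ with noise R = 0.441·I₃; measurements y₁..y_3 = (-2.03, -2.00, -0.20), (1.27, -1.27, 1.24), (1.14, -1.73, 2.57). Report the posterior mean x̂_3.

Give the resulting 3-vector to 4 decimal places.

after S1 (invert_se3): R=[0.1122 0.2455 0.9629; 0.5664 -0.8119 0.1410; 0.8164 0.5296 -0.2301], t=(0.0339, 0.6719, 0.9010)
after S2 (compose_se3): R=[0.7475 0.6152 0.2504; 0.6496 -0.7558 -0.0823; 0.1386 0.2242 -0.9646], t=(-0.1698, -1.0105, 2.0890)
after S3 (triangulate): (0.3581, -0.7775, 0.3836)
after S4 (kf_track): (0.2976, -1.2057, 1.2677)

result = (0.2976, -1.2057, 1.2677)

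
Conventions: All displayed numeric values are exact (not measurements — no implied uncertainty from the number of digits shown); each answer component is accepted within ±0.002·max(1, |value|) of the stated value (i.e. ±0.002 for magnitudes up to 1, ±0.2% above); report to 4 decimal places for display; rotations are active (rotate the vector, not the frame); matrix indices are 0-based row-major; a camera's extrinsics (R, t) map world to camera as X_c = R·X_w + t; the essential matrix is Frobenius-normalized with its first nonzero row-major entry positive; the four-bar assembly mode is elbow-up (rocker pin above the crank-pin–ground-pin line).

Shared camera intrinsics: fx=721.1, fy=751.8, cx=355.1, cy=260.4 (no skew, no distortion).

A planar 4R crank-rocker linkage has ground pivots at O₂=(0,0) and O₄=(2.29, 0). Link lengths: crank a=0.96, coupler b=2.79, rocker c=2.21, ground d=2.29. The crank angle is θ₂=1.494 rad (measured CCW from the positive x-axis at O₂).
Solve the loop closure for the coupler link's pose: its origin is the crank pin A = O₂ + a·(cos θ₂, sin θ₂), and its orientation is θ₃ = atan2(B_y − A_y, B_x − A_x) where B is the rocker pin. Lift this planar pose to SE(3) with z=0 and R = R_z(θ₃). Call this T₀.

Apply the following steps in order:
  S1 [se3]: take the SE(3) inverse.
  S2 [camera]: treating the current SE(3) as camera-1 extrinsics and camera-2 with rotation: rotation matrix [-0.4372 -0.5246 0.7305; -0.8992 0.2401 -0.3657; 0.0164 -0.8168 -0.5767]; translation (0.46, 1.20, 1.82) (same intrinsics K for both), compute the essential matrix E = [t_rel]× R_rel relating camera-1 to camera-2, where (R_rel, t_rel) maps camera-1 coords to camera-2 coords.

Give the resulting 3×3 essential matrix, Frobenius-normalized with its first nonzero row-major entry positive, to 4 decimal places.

matrix = [0.1051 -0.6782 -0.1674; -0.2779 -0.1413 0.2952; 0.3721 0.1369 -0.3992]

source (fourbar_fk): coupler pose = R=[0.8968 -0.4424 0.0000; 0.4424 0.8968 0.0000; 0.0000 0.0000 1.0000], t=(0.0737, 0.9572, 0.0000)
after S1 (invert_se3): R=[0.8968 0.4424 0.0000; -0.4424 0.8968 0.0000; 0.0000 0.0000 1.0000], t=(-0.4895, -0.8258, 0.0000)
after S2 (essential): [0.1051 -0.6782 -0.1674; -0.2779 -0.1413 0.2952; 0.3721 0.1369 -0.3992]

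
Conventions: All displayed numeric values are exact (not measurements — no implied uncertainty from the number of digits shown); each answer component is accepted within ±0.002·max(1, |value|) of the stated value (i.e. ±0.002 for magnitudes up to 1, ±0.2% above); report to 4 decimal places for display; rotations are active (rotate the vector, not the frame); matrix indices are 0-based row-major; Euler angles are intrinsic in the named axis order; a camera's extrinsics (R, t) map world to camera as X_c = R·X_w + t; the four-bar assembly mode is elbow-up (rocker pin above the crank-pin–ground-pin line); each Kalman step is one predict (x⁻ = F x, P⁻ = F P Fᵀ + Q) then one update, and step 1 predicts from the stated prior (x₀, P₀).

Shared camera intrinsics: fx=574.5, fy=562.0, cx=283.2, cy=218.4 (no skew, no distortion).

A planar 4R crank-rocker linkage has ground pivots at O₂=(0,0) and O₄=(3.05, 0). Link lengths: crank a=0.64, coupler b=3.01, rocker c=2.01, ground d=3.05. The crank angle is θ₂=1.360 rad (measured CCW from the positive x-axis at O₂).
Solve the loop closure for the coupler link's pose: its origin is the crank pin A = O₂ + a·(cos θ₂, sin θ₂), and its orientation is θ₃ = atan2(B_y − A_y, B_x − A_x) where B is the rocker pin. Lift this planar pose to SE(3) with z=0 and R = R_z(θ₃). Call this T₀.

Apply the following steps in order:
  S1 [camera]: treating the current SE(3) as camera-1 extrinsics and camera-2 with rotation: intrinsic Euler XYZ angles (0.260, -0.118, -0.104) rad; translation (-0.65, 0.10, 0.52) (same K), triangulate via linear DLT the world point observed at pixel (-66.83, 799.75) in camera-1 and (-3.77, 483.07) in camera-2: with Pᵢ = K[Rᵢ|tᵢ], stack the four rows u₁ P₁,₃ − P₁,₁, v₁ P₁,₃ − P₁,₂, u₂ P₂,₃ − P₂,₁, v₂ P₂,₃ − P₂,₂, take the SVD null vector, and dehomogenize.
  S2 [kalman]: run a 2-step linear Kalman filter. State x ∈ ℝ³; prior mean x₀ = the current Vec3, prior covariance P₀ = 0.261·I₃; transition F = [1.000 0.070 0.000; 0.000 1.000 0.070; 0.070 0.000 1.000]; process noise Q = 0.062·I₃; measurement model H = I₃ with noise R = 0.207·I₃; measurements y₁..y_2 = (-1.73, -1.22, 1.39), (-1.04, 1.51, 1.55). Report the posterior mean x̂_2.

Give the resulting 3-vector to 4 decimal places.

result = (-1.1321, 0.6967, 1.4585)

source (fourbar_fk): coupler pose = R=[0.8904 -0.4552 0.0000; 0.4552 0.8904 0.0000; 0.0000 0.0000 1.0000], t=(0.1339, 0.6258, 0.0000)
after S1 (triangulate): (-0.5199, 1.4419, 1.6173)
after S2 (kf_track): (-1.1321, 0.6967, 1.4585)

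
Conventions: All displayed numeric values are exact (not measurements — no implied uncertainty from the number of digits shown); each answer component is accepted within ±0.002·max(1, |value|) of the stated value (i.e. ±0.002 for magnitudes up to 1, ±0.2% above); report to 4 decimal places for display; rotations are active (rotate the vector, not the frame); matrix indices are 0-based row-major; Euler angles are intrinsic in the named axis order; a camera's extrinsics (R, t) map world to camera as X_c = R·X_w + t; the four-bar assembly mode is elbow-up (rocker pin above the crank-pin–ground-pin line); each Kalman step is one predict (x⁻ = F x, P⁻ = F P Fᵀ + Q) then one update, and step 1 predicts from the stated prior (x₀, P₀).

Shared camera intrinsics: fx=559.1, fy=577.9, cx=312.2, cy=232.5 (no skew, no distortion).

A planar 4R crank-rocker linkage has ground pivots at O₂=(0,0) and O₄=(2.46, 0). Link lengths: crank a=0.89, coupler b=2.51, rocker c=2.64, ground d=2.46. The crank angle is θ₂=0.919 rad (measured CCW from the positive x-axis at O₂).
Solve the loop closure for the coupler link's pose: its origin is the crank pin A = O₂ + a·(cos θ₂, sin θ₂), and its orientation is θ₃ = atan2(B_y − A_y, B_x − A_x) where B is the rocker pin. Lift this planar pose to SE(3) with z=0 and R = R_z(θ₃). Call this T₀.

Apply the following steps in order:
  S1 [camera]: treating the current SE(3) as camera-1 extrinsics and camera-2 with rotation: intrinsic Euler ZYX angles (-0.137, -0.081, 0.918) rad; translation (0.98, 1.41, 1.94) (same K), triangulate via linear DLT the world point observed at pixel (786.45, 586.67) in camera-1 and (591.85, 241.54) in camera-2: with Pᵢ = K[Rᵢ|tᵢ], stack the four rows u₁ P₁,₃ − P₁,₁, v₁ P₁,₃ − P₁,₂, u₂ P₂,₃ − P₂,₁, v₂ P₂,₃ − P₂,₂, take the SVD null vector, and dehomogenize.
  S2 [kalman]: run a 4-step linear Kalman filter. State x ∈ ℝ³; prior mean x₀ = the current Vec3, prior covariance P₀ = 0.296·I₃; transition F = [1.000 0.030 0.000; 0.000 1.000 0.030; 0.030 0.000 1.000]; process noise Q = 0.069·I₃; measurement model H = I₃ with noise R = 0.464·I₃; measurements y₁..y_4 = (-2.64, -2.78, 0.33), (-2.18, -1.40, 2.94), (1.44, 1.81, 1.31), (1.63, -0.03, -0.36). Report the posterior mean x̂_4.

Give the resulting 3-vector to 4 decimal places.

source (fourbar_fk): coupler pose = R=[0.6462 -0.7632 0.0000; 0.7632 0.6462 0.0000; 0.0000 0.0000 1.0000], t=(0.5399, 0.7075, 0.0000)
after S1 (triangulate): (0.4988, -0.3885, 1.3660)
after S2 (kf_track): (0.2306, -0.1463, 0.9214)

result = (0.2306, -0.1463, 0.9214)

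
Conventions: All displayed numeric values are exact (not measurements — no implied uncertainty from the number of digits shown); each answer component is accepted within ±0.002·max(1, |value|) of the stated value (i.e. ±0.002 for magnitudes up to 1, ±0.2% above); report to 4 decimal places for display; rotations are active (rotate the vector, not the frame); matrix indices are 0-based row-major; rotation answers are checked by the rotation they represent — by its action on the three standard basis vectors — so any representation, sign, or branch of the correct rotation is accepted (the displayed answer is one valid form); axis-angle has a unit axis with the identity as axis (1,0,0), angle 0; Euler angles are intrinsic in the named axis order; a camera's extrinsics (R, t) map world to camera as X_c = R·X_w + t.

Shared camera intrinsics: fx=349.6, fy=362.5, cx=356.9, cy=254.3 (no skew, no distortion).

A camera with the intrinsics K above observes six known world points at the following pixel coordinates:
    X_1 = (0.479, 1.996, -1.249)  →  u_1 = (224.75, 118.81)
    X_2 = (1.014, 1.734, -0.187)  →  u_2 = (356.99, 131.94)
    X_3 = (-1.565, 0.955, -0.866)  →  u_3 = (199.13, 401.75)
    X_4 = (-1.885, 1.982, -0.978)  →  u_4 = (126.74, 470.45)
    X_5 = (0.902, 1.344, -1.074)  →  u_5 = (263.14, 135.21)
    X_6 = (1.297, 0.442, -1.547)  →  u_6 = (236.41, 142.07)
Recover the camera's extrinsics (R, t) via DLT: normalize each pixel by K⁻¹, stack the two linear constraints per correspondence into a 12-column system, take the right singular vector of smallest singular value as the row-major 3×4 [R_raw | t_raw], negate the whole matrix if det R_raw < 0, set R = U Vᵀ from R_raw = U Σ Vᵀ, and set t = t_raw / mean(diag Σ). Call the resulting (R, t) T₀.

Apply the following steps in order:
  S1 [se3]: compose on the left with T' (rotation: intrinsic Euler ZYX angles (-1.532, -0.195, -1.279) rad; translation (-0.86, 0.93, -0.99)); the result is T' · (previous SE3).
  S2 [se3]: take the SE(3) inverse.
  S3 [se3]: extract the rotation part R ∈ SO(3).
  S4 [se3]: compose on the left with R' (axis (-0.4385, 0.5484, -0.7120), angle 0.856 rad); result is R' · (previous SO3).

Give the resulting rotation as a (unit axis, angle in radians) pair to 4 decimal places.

source (pnp_recover): camera pose = R=[0.2129 0.2433 0.9463; -0.9065 -0.3122 0.2843; 0.3646 -0.9183 0.1541], t=(-0.4599, 0.3700, 4.6401)
after S1 (compose_se3): R=[0.0891 -0.9596 0.2669; -0.0169 -0.2694 -0.9629; 0.9959 0.0813 -0.0402], t=(3.6621, 1.7472, -0.1172)
after S2 (invert_se3): R=[0.0891 -0.0169 0.9959; -0.9596 -0.2694 0.0813; 0.2669 -0.9629 -0.0402], t=(-0.1802, 3.9943, 0.7002)
after S3 (rot_of_se3): [0.0891 -0.0169 0.9959; -0.9596 -0.2694 0.0813; 0.2669 -0.9629 -0.0402]
after S4 (compose_so3): [-0.2329 -0.6371 0.7347; -0.7313 -0.3833 -0.5642; 0.6411 -0.6687 -0.3766]

rotation (axis_angle) = ((-0.6184, 0.5542, -0.5572), 3.0570)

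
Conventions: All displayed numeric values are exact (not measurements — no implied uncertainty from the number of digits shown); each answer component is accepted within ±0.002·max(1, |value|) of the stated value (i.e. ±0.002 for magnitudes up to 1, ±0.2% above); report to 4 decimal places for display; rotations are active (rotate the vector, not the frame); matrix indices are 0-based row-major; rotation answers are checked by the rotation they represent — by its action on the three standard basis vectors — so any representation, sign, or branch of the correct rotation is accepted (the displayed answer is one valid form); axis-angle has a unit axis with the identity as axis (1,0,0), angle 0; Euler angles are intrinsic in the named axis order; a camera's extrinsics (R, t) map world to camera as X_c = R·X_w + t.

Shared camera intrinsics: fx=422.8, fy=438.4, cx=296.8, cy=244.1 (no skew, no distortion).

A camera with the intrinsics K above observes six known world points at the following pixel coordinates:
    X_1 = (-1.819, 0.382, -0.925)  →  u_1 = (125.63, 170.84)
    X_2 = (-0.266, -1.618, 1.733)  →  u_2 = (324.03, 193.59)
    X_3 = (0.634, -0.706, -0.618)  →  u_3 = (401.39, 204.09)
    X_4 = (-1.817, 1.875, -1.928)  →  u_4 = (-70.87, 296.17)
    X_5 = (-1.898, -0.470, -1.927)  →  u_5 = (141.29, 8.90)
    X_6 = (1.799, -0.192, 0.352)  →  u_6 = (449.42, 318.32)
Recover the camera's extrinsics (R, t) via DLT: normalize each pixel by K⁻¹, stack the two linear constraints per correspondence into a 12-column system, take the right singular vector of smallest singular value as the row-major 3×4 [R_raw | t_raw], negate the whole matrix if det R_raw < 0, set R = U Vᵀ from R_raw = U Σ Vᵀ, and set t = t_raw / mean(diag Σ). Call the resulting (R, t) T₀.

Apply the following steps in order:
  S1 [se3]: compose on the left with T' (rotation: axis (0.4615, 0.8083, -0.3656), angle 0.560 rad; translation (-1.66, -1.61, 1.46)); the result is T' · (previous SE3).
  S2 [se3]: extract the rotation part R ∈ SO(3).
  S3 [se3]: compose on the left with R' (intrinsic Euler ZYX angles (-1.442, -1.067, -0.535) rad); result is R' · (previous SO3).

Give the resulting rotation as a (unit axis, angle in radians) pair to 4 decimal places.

rotation (axis_angle) = ((-0.5116, -0.0473, -0.8579), 1.6835)

source (pnp_recover): camera pose = R=[0.8989 -0.4286 -0.0912; 0.4338 0.8414 0.3221; -0.0613 -0.3291 0.9423], t=(0.1501, 0.1200, 4.7502)
after S1 (compose_se3): R=[0.8751 -0.2985 0.3810; 0.3053 0.9512 0.0441; -0.3755 0.0778 0.9235], t=(0.4193, -2.8958, 5.5373)
after S2 (rot_of_se3): [0.8751 -0.2985 0.3810; 0.3053 0.9512 0.0441; -0.3755 0.0778 0.9235]
after S3 (compose_so3): [0.1787 0.8794 0.4413; -0.8256 -0.1100 0.5535; 0.5352 -0.4633 0.7063]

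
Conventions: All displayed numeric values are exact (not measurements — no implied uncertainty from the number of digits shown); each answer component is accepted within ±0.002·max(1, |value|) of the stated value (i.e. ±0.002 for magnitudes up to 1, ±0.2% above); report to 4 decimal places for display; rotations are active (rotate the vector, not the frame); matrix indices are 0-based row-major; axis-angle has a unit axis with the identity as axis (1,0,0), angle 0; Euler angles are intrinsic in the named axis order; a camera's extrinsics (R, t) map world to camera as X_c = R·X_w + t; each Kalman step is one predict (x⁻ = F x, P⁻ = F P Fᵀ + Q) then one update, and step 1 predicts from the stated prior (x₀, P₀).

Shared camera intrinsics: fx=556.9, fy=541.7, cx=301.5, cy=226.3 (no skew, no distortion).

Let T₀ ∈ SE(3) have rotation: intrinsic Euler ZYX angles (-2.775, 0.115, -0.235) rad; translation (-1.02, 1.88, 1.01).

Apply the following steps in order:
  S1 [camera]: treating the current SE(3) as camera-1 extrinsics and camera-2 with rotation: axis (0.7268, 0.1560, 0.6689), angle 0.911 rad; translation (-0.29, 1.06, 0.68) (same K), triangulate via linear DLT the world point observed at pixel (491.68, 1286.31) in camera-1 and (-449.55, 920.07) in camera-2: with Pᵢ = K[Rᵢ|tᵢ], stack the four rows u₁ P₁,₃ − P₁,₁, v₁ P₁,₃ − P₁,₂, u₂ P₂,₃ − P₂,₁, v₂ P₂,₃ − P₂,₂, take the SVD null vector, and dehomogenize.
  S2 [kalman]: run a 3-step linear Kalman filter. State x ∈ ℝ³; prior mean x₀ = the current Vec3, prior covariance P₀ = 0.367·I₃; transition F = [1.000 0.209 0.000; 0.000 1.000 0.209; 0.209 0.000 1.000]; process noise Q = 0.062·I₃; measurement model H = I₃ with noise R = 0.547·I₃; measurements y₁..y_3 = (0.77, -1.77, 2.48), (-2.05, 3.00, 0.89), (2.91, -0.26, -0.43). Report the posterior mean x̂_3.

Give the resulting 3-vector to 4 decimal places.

after S1 (triangulate): (-0.7818, 1.2785, -0.2623)
after S2 (kf_track): (0.5857, 0.9118, 0.4591)

result = (0.5857, 0.9118, 0.4591)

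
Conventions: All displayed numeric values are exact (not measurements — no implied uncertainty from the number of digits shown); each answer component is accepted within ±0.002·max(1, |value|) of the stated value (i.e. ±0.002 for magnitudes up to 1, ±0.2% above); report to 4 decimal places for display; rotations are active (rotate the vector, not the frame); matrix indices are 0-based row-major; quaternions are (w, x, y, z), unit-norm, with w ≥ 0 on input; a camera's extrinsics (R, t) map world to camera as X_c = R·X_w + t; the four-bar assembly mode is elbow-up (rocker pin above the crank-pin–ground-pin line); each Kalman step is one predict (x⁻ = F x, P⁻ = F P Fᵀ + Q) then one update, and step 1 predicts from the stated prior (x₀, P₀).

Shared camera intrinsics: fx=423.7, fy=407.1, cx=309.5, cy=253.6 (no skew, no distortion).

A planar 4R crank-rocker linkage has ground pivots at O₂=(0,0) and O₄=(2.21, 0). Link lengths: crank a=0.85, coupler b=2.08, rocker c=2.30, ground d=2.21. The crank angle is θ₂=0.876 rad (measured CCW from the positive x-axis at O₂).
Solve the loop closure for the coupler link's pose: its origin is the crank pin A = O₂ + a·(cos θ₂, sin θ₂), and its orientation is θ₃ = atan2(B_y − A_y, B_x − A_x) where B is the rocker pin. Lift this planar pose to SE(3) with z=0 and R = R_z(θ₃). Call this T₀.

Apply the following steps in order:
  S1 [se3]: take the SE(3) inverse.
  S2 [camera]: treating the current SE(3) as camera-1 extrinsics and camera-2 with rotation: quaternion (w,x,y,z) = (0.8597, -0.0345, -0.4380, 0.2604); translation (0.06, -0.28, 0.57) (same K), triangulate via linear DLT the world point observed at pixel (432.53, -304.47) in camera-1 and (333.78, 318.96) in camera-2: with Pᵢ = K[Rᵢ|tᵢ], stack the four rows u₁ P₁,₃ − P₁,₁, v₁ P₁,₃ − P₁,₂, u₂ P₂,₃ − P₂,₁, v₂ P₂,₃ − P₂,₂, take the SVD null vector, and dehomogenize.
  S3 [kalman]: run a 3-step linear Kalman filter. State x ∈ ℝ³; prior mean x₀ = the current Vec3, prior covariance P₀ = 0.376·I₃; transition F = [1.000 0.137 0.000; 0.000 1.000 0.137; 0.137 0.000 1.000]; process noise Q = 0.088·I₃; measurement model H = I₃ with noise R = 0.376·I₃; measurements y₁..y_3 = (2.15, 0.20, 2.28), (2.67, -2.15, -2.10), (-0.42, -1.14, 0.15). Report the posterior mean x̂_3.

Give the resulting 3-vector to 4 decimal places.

result = (1.0060, -1.0162, 0.2650)

source (fourbar_fk): coupler pose = R=[0.6280 -0.7782 0.0000; 0.7782 0.6280 0.0000; 0.0000 0.0000 1.0000], t=(0.5442, 0.6530, 0.0000)
after S1 (invert_se3): R=[0.6280 0.7782 0.0000; -0.7782 0.6280 -0.0000; 0.0000 0.0000 1.0000], t=(-0.8499, 0.0135, 0.0000)
after S2 (triangulate): (1.8666, -0.0191, 1.0586)
after S3 (kf_track): (1.0060, -1.0162, 0.2650)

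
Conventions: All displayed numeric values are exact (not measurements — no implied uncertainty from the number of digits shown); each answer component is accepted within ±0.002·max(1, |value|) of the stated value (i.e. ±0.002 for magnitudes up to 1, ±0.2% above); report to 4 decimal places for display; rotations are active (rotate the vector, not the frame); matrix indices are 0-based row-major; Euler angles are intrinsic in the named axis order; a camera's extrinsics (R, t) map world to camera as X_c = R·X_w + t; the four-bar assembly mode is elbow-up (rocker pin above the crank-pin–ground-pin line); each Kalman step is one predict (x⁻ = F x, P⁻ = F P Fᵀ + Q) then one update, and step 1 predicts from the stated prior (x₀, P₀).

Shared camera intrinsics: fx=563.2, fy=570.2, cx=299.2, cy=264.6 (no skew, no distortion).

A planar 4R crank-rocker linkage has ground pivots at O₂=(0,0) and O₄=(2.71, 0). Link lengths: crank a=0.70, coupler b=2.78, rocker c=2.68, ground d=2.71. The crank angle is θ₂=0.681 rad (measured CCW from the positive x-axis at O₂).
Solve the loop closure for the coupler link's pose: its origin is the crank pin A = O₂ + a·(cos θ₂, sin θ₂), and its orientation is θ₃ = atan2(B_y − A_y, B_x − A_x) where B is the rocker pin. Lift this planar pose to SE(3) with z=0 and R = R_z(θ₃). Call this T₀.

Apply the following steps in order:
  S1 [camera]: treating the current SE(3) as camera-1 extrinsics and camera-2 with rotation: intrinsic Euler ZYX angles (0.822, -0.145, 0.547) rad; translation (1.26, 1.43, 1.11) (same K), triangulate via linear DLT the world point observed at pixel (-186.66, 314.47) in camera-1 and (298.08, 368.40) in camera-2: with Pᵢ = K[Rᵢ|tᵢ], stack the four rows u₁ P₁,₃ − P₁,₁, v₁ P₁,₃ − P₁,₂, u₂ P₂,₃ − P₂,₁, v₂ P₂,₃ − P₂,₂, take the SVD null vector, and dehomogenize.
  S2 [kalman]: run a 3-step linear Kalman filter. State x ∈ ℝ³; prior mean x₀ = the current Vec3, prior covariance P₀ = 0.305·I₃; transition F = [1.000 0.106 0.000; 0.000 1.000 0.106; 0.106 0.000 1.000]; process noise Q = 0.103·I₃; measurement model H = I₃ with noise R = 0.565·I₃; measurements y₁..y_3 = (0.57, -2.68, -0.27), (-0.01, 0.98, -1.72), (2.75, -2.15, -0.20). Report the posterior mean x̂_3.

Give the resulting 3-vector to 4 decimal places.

source (fourbar_fk): coupler pose = R=[0.6120 -0.7909 0.0000; 0.7909 0.6120 0.0000; 0.0000 0.0000 1.0000], t=(0.5439, 0.4407, 0.0000)
after S1 (triangulate): (-1.3090, 1.1671, 1.3681)
after S2 (kf_track): (0.6938, -0.6181, -0.2633)

result = (0.6938, -0.6181, -0.2633)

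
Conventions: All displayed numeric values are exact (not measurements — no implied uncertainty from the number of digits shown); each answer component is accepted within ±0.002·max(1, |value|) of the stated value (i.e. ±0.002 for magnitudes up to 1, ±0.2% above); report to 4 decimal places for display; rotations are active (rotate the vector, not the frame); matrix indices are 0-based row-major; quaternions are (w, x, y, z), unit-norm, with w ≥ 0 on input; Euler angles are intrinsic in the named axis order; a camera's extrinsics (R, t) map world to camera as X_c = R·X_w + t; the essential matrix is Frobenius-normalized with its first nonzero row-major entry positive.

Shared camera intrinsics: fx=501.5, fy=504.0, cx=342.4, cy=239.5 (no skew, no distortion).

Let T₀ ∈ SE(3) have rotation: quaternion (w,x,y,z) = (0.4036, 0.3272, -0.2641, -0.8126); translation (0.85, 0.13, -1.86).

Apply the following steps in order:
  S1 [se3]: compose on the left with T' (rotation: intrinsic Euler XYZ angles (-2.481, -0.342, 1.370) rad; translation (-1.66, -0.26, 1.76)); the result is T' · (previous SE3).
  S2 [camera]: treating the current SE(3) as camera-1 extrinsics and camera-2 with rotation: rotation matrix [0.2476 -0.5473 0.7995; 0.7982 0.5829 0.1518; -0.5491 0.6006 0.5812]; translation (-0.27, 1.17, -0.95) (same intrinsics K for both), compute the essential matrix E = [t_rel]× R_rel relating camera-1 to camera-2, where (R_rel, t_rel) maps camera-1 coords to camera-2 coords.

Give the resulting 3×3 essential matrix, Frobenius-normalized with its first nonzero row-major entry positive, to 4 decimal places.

matrix = [0.5079 -0.1106 0.4486; 0.1808 -0.2214 -0.0156; -0.1344 0.5387 0.3720]

after S1 (compose_se3): R=[0.7854 0.3519 -0.5092; 0.4506 0.2388 0.8602; 0.4243 -0.9051 0.0290], t=(-0.9965, -2.0047, 2.6055)
after S2 (essential): [0.5079 -0.1106 0.4486; 0.1808 -0.2214 -0.0156; -0.1344 0.5387 0.3720]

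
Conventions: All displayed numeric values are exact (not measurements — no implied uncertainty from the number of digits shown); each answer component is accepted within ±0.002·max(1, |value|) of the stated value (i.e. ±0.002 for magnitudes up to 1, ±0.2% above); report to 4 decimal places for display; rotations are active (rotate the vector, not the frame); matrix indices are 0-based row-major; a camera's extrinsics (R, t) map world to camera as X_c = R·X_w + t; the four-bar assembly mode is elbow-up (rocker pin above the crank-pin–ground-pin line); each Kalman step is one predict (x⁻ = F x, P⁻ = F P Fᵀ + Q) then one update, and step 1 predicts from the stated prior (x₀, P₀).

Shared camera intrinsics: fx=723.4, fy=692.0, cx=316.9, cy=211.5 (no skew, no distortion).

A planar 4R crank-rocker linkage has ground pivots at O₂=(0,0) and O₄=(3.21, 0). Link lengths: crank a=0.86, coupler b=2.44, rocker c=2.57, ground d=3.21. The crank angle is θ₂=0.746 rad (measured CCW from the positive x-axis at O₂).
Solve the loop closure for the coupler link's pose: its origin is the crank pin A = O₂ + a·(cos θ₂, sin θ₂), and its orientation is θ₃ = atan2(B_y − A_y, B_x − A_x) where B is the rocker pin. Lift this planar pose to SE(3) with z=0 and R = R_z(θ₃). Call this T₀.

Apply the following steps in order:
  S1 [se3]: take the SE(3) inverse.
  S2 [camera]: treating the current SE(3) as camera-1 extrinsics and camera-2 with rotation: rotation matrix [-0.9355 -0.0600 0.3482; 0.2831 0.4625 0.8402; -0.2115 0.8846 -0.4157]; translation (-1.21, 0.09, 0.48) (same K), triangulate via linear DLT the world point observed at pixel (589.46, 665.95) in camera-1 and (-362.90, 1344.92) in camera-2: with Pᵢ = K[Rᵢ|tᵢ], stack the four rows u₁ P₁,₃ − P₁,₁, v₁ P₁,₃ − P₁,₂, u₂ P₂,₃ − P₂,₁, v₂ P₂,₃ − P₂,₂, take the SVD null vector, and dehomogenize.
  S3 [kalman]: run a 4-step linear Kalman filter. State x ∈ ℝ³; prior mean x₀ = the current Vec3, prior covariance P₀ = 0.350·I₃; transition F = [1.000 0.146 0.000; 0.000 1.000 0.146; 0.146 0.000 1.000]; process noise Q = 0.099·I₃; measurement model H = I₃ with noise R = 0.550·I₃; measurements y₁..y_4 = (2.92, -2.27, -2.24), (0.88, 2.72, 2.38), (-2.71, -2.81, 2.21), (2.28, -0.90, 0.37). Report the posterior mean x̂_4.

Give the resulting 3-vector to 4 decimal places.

result = (0.6356, -0.4021, 0.9834)

source (fourbar_fk): coupler pose = R=[0.6714 -0.7411 0.0000; 0.7411 0.6714 0.0000; 0.0000 0.0000 1.0000], t=(0.6316, 0.5837, 0.0000)
after S1 (invert_se3): R=[0.6714 0.7411 0.0000; -0.7411 0.6714 -0.0000; 0.0000 0.0000 1.0000], t=(-0.8566, 0.0761, 0.0000)
after S2 (triangulate): (0.3237, 1.5325, 1.3175)
after S3 (kf_track): (0.6356, -0.4021, 0.9834)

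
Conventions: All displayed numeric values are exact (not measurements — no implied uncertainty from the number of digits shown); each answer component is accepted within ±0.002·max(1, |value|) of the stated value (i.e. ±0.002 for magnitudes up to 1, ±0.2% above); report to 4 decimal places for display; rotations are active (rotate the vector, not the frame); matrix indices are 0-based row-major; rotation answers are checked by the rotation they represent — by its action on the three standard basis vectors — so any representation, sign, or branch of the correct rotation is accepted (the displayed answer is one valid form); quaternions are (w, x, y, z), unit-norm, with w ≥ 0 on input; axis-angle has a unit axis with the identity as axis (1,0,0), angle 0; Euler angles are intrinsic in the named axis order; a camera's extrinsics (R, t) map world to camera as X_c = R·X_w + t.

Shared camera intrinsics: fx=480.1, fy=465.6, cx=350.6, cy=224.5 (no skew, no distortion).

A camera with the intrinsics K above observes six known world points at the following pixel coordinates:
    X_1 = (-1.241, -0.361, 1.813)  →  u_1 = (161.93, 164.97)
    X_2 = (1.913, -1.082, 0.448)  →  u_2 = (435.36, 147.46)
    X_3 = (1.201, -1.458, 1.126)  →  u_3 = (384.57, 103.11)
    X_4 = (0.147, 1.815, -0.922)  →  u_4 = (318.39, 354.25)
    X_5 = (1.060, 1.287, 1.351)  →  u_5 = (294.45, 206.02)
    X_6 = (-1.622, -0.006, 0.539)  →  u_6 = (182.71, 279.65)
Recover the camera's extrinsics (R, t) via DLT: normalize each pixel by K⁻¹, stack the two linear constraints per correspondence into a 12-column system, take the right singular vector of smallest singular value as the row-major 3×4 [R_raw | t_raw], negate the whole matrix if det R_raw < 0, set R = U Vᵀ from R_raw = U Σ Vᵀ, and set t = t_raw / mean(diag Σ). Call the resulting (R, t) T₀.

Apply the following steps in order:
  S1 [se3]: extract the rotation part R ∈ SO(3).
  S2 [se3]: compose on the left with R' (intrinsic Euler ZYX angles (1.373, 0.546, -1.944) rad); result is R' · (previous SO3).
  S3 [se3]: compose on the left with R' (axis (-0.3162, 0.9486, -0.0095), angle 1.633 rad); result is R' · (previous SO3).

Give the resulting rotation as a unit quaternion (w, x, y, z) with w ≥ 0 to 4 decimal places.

source (pnp_recover): camera pose = R=[0.7061 -0.4137 -0.5747; -0.3517 0.4995 -0.7917; 0.6146 0.7611 0.2072], t=(-0.3801, 0.4801, 6.1312)
after S1 (rot_of_se3): [0.7061 -0.4137 -0.5747; -0.3517 0.4995 -0.7917; 0.6146 0.7611 0.2072]
after S2 (compose_so3): [-0.5578 -0.6616 -0.5012; 0.7820 -0.6213 -0.0501; -0.2782 -0.4198 0.8639]
after S3 (compose_so3): [-0.5307 -0.2360 0.8141; 0.7967 -0.4667 0.3840; 0.2893 0.8524 0.4356]

rotation (quat) = (0.3310, 0.3537, 0.3963, 0.7799)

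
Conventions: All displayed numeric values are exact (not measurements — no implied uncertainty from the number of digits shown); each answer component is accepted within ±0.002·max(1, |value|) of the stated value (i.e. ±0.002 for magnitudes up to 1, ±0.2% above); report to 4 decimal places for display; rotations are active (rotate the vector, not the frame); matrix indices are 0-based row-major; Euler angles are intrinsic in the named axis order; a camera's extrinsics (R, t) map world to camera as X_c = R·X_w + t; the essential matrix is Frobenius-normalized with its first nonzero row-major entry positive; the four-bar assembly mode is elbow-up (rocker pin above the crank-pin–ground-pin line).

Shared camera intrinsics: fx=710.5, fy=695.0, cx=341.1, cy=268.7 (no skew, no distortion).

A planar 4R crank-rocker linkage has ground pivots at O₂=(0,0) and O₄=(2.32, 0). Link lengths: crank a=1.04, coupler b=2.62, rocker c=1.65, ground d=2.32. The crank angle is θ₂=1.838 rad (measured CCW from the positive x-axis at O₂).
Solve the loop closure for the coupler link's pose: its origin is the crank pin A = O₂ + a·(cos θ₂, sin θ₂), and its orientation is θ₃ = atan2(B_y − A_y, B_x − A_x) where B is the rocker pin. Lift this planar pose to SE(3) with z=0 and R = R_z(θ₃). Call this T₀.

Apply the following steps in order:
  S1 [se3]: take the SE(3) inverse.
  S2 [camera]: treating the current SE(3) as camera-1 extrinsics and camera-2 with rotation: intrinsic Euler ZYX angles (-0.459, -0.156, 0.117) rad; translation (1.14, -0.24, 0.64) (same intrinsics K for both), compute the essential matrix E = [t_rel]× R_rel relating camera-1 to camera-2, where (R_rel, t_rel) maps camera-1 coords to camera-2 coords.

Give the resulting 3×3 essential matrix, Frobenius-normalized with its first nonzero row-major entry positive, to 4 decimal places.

source (fourbar_fk): coupler pose = R=[0.9691 -0.2466 0.0000; 0.2466 0.9691 0.0000; 0.0000 0.0000 1.0000], t=(-0.2746, 1.0031, 0.0000)
after S1 (invert_se3): R=[0.9691 0.2466 0.0000; -0.2466 0.9691 0.0000; 0.0000 0.0000 1.0000], t=(0.0188, -1.0398, 0.0000)
after S2 (essential): [0.1188 -0.2674 0.3310; 0.1879 0.0167 -0.5983; -0.4261 0.4775 0.0420]

matrix = [0.1188 -0.2674 0.3310; 0.1879 0.0167 -0.5983; -0.4261 0.4775 0.0420]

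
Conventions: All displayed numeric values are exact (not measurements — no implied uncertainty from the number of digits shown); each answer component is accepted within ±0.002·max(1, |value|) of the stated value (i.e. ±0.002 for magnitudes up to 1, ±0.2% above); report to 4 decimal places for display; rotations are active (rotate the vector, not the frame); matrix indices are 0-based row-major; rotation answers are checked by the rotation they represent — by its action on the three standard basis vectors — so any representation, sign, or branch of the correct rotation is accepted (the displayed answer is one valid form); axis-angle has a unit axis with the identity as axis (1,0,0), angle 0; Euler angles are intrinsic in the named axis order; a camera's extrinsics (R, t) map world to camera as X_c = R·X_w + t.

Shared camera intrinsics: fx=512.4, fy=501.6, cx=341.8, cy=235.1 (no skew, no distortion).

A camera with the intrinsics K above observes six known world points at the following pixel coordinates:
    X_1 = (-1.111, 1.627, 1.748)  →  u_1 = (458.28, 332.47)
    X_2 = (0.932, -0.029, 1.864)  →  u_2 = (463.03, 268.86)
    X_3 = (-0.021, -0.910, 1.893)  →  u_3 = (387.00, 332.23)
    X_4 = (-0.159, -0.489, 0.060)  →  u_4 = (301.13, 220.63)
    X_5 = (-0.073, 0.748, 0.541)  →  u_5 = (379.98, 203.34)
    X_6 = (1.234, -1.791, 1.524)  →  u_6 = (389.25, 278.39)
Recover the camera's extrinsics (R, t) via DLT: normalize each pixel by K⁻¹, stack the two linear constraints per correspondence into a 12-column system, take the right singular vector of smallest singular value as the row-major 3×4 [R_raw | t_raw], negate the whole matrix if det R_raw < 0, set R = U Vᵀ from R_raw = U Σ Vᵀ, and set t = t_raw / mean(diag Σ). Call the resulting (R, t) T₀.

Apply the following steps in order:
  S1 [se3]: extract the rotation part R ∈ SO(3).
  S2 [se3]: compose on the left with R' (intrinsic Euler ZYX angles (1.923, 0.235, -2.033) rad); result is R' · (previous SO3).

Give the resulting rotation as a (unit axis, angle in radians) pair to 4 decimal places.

rotation (axis_angle) = ((0.1817, 0.9332, 0.3099), 3.0830)

source (pnp_recover): camera pose = R=[0.6252 0.4328 0.6495; -0.5225 -0.3861 0.7602; 0.5798 -0.8146 -0.0152], t=(-0.2300, -0.5000, 6.0198)
after S1 (rot_of_se3): [0.6252 0.4328 0.6495; -0.5225 -0.3861 0.7602; 0.5798 -0.8146 -0.0152]
after S2 (compose_so3): [-0.9323 0.3207 0.1672; 0.3570 0.7421 0.5673; 0.0579 0.5886 -0.8063]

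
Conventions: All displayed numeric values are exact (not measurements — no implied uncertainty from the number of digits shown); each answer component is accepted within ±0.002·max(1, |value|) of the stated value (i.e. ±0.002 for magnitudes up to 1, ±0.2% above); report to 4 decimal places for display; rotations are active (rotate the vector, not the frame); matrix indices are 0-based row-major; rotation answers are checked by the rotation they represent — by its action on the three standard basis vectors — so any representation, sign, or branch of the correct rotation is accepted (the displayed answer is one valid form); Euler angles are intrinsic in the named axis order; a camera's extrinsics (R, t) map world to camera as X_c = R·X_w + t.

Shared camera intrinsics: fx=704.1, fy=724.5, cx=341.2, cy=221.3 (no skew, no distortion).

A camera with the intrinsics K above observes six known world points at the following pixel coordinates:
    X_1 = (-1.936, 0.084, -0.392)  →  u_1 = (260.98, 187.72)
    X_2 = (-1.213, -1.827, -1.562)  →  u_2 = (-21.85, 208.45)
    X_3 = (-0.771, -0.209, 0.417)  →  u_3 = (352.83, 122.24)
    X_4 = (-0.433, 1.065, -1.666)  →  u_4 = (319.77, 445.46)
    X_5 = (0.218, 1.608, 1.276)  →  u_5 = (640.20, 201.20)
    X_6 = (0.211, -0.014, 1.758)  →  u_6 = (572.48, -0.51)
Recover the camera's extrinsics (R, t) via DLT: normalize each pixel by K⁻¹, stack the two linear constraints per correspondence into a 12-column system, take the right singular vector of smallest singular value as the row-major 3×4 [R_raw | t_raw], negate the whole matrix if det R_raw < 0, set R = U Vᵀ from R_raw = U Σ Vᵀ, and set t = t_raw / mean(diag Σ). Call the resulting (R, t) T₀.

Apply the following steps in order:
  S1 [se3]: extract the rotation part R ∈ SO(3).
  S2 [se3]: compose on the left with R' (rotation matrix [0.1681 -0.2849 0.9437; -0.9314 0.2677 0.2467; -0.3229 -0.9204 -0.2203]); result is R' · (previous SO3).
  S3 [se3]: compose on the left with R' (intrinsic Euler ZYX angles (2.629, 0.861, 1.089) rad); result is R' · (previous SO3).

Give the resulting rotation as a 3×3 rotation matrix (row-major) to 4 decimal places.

rotation (matrix) = ((0.8542, -0.0902, 0.5121), (-0.4645, -0.5752, 0.6734), (0.2338, -0.8131, -0.5332))

source (pnp_recover): camera pose = R=[0.4362 0.6691 0.6017; 0.3284 0.5042 -0.7987; -0.8378 0.5460 0.0001], t=(0.3100, -0.0100, 4.5995)
after S1 (rot_of_se3): [0.4362 0.6691 0.6017; 0.3284 0.5042 -0.7987; -0.8378 0.5460 0.0001]
after S2 (compose_so3): [-0.8109 0.4841 0.3288; -0.5250 -0.3535 -0.7742; -0.2585 -0.8004 0.5408]
after S3 (compose_so3): [0.8542 -0.0902 0.5121; -0.4645 -0.5752 0.6734; 0.2338 -0.8131 -0.5332]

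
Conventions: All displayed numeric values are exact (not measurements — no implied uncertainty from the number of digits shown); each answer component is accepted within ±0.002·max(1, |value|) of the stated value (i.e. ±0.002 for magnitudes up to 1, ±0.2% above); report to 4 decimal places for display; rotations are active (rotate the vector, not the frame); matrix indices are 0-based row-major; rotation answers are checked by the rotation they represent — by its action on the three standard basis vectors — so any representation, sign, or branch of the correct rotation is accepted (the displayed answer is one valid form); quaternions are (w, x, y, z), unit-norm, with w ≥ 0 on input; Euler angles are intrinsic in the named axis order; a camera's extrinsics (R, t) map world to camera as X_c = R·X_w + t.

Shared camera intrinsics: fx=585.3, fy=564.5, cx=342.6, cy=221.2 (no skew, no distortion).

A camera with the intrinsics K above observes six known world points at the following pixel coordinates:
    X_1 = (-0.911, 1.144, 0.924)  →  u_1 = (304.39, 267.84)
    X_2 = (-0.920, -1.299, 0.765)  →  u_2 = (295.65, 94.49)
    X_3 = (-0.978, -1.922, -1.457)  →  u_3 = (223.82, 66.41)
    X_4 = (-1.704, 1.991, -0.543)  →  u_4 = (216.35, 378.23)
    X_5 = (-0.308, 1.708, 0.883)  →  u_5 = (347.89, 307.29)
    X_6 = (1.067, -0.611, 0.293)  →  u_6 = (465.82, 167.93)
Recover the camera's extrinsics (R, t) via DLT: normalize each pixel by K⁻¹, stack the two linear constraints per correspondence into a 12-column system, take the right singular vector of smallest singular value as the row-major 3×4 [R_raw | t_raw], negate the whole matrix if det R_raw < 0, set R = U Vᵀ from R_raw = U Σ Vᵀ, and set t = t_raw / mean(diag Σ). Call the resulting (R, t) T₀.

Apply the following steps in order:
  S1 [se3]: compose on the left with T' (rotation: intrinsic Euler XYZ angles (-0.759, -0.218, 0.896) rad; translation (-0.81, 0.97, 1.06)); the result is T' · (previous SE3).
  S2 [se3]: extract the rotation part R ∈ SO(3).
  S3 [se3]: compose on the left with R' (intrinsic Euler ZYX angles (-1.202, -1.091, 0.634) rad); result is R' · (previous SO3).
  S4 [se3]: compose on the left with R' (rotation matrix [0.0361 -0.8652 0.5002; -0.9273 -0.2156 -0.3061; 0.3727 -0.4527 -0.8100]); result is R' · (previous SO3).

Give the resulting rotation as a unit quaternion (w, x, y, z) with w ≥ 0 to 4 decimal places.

rotation (quat) = (0.1319, 0.7999, -0.5743, -0.1141)

source (pnp_recover): camera pose = R=[0.9894 -0.0007 0.1453; 0.0573 0.9209 -0.3856; -0.1336 0.3898 0.9111], t=(0.2500, 0.0100, 6.5206)
after S1 (compose_se3): R=[0.5887 -0.7868 0.1856; 0.5821 0.5719 0.5781; -0.5609 -0.2323 0.7946], t=(-2.0754, 5.5195, 5.5635)
after S2 (rot_of_se3): [0.5887 -0.7868 0.1856; 0.5821 0.5719 0.5781; -0.5609 -0.2323 0.7946]
after S3 (compose_so3): [0.8796 0.3787 -0.2880; -0.0533 0.6799 0.7314; 0.4728 -0.6280 0.6182]
after S4 (compose_so3): [0.3143 -0.8886 -0.3340; -0.9488 -0.3056 -0.0799; -0.0310 0.3420 -0.9392]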